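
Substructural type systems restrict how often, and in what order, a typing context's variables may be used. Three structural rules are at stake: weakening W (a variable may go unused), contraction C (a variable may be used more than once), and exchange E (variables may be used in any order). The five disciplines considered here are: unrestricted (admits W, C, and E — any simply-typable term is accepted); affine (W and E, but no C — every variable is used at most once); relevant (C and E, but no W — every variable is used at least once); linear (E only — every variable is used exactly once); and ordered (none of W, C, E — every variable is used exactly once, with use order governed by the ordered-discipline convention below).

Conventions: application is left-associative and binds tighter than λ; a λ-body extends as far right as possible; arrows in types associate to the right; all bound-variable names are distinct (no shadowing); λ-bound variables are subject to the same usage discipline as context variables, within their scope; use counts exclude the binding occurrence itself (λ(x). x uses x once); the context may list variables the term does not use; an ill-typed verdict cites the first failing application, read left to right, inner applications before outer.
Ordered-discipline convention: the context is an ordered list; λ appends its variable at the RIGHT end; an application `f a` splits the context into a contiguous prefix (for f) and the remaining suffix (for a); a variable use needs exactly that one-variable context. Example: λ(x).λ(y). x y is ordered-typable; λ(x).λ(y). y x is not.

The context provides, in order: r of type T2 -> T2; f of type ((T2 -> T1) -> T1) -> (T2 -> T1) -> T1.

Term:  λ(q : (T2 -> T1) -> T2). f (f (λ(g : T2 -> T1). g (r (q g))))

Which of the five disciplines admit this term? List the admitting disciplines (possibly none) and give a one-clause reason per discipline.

admitting disciplines: relevant, unrestricted
counts: r=1; f=2; q [bound]=1; g [bound]=2
use order (left to right): f, f, g, r, q, g
typing: the term checks, with type ((T2 -> T1) -> T2) -> (T2 -> T1) -> T1
ordered: ✗, uses contraction: f ×2, g ×2
linear: ✗, uses contraction: f ×2, g ×2
affine: ✗, uses contraction: f ×2, g ×2
relevant: ✓, at least one use each (r, f, q, g)
unrestricted: ✓, simply typable at ((T2 -> T1) -> T2) -> (T2 -> T1) -> T1; W, C, E all held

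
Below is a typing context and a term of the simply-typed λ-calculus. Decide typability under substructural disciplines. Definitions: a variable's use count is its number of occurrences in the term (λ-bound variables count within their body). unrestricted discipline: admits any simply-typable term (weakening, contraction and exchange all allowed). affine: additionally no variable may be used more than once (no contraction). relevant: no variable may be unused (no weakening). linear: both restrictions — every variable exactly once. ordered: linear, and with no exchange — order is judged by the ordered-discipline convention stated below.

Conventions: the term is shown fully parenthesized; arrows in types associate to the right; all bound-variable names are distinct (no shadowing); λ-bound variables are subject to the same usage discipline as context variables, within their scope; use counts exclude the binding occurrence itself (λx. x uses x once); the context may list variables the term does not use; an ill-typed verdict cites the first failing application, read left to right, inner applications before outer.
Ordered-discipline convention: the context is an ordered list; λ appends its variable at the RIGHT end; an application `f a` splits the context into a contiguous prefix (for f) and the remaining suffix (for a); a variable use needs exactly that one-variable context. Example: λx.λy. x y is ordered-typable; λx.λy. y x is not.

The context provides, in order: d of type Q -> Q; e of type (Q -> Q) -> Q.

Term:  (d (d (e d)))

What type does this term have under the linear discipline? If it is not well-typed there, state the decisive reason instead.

not well-typed under linear — d ×3 used more than once (contraction)
usage: d=3; e=1
left-to-right use order: d, d, e, d
typing: well-typed — term : Q
per-discipline verdicts: ordered ✗, linear ✗, affine ✗, relevant ✓, unrestricted ✓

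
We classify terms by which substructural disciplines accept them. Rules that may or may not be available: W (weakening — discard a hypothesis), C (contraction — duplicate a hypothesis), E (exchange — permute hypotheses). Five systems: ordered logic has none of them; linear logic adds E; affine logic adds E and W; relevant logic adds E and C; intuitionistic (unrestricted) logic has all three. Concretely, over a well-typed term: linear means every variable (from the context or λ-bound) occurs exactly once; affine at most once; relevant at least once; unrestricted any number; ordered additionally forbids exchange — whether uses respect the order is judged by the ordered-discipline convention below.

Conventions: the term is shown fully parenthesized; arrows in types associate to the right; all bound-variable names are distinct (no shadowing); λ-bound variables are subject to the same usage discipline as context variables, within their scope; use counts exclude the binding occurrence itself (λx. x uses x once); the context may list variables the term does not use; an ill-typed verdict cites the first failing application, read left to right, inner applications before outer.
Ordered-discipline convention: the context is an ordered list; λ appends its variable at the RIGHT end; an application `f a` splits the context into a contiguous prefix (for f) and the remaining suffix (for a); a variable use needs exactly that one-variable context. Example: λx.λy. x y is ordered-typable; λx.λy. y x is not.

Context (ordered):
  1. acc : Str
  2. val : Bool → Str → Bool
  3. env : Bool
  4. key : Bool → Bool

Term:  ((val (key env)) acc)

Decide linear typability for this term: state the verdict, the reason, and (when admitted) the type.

yes — acc, val, env, key: one use apiece; term : Bool
counts: acc=1; val=1; env=1; key=1
left-to-right use order: val, key, env, acc
typing: the term checks, with type Bool
summary: ordered ✗; linear ✓; affine ✓; relevant ✓; unrestricted ✓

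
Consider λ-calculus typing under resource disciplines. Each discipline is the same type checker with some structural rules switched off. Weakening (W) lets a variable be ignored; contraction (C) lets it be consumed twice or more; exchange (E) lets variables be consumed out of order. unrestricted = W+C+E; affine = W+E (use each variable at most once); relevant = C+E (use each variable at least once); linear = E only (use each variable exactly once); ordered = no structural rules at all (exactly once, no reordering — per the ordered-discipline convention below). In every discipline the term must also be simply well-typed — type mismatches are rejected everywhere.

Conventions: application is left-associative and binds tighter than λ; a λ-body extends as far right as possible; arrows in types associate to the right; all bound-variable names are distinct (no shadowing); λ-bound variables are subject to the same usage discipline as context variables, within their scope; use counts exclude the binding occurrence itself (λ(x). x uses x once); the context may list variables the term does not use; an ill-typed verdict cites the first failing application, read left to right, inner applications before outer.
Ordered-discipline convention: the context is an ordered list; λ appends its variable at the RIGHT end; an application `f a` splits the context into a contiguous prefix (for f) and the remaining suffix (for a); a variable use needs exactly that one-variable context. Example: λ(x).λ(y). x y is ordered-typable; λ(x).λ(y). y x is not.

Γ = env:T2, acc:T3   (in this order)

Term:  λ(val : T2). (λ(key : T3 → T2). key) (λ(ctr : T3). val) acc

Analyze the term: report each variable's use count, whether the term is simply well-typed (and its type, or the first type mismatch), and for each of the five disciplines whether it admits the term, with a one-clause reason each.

counts: env: 0×; acc: 1×; val [bound]: 1×; key [bound]: 1×; ctr [bound]: 0×
use order (left to right): key, val, acc
typing: the term checks, with type T2 → T2
ordered ✗ (needs weakening: env, ctr unused)
linear ✗ (needs weakening: env, ctr unused)
affine ✓ (env, acc, val, key, ctr: no repeats, contraction unneeded)
relevant ✗ (needs weakening: env, ctr unused)
unrestricted ✓ (simply typable at T2 → T2; W, C, E all held)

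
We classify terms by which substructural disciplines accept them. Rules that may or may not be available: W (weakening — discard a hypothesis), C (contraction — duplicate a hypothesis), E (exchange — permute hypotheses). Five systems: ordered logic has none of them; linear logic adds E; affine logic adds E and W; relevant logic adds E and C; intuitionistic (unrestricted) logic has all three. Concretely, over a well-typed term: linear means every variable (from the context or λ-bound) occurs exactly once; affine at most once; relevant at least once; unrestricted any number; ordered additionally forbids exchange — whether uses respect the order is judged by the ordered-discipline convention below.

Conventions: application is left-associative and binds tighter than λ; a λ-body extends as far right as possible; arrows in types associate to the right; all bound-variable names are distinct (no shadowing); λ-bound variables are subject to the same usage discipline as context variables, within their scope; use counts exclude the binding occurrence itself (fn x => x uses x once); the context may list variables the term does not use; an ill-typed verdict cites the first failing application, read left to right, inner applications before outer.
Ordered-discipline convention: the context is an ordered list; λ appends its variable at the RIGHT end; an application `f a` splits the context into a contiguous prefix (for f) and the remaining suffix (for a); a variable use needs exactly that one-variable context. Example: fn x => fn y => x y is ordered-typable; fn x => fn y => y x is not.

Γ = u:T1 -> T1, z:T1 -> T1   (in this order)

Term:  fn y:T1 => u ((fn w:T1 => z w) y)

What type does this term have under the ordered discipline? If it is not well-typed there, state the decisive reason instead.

term : T1 -> T1
variable uses: u=1; z=1; y (λ-bound)=1; w (λ-bound)=1
use order (left to right): u, z, w, y
typing: well-typed at T1 -> T1
across the five disciplines: ordered ✓ | linear ✓ | affine ✓ | relevant ✓ | unrestricted ✓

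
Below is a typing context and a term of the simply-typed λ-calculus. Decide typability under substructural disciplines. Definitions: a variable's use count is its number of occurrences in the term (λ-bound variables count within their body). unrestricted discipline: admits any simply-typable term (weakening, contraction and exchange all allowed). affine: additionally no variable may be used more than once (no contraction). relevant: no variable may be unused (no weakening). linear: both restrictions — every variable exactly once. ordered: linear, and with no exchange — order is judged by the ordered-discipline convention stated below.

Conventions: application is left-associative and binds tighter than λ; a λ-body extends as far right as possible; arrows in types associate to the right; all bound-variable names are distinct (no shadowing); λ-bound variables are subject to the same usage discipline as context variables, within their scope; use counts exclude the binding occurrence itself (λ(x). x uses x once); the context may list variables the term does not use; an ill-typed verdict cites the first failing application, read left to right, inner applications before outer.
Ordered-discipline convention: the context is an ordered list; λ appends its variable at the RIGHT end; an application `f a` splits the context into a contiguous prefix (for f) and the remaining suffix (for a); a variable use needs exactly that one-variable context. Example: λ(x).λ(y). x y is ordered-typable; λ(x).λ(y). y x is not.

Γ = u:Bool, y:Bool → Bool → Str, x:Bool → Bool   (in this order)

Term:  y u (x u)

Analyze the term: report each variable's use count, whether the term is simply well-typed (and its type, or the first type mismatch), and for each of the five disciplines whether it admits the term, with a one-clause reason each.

usage: u ×2; y ×1; x ×1
use order (left to right): y, u, x, u
typing: well-typed at Str
ordered: ✗, repeated use of u ×2
linear: ✗, repeated use of u ×2
affine: ✗, repeated use of u ×2
relevant: ✓, at least one use each (u, y, x)
unrestricted: ✓, typability at Str is all that's needed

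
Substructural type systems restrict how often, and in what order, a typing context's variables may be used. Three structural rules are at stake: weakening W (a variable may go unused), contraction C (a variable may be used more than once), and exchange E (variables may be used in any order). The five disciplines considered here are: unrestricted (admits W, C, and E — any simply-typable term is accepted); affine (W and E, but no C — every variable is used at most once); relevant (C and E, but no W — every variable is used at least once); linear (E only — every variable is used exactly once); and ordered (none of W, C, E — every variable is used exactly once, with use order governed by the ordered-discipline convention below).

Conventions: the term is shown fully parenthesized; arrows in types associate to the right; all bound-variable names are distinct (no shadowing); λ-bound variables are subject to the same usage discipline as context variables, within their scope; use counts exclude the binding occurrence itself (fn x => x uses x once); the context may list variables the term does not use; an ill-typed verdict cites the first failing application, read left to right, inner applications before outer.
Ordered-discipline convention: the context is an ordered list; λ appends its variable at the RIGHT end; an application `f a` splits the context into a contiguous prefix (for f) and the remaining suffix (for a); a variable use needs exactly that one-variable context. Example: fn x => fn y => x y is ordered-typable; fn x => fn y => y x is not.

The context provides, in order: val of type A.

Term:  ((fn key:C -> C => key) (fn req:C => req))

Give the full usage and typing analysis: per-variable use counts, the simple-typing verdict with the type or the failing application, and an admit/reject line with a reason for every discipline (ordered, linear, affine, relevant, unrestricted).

variable uses: val ×0, key (bound) ×1, req (bound) ×1
uses in reading order: key, req
typing: ✓ — C -> C
ordered: ✗ — val left unused
linear: ✗ — val left unused
affine: ✓ — val, key, req: no repeats, contraction unneeded
relevant: ✗ — val left unused
unrestricted: ✓ — typability at C -> C is all that's needed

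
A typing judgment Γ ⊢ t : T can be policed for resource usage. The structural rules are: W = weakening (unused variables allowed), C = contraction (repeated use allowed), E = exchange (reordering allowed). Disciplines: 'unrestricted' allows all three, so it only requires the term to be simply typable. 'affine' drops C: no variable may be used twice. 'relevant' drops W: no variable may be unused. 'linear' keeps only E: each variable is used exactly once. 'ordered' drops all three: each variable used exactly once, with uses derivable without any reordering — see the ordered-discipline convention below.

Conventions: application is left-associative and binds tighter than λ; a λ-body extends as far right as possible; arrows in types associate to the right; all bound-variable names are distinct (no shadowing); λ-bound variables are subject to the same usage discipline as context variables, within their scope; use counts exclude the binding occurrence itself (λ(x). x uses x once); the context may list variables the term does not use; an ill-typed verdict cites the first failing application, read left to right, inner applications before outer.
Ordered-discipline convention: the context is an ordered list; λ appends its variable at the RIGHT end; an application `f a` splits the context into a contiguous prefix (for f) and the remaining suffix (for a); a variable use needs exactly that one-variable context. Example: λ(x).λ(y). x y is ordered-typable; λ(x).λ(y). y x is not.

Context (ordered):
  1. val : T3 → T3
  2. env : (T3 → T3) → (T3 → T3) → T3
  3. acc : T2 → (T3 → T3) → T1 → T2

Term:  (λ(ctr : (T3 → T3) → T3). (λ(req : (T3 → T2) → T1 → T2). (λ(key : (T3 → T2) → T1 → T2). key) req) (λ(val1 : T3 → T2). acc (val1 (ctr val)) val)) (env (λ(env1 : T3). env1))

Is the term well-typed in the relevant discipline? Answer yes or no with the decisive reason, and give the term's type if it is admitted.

yes — every one of val, env, acc, ctr, req, key, val1, env1 appears; term : (T3 → T2) → T1 → T2
usage: val: 2; env: 1; acc: 1; ctr [bound]: 1; req [bound]: 1; key [bound]: 1; val1 [bound]: 1; env1 [bound]: 1
order of uses: key, req, acc, val1, ctr, val, val, env, env1
typing: the term checks, with type (T3 → T2) → T1 → T2
summary: ordered ✗; linear ✗; affine ✗; relevant ✓; unrestricted ✓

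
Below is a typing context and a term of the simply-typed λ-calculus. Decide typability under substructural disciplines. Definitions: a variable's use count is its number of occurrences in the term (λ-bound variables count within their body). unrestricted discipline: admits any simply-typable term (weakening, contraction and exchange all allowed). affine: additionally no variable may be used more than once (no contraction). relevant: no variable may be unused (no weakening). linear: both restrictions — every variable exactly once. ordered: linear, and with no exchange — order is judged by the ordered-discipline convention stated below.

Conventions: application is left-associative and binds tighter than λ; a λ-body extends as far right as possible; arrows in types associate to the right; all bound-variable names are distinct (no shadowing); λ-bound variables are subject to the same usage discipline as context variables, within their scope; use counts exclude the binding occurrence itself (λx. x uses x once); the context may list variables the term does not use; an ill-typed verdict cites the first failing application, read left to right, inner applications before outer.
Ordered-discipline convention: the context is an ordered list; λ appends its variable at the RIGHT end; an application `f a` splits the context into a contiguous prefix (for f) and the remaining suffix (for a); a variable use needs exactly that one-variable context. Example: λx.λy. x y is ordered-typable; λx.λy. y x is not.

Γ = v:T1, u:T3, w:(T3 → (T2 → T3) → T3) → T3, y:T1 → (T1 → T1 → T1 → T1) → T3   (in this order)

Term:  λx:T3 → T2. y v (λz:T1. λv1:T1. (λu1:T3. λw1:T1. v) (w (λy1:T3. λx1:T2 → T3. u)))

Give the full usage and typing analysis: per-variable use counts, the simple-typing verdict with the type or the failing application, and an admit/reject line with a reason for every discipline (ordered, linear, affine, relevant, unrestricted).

variable uses: v: 2; u: 1; w: 1; y: 1; x (λ-bound): 0; z (λ-bound): 0; v1 (λ-bound): 0; u1 (λ-bound): 0; w1 (λ-bound): 0; y1 (λ-bound): 0; x1 (λ-bound): 0
use order (left to right): y, v, v, w, u
typing: well-typed at (T3 → T2) → T3
ordered: ✗, repeated use of v ×2; unused: x, z, v1, u1, w1, y1, x1 — weakening required
linear: ✗, repeated use of v ×2; unused: x, z, v1, u1, w1, y1, x1 — weakening required
affine: ✗, repeated use of v ×2
relevant: ✗, unused: x, z, v1, u1, w1, y1, x1 — weakening required
unrestricted: ✓, well-typed at (T3 → T2) → T3; no restrictions here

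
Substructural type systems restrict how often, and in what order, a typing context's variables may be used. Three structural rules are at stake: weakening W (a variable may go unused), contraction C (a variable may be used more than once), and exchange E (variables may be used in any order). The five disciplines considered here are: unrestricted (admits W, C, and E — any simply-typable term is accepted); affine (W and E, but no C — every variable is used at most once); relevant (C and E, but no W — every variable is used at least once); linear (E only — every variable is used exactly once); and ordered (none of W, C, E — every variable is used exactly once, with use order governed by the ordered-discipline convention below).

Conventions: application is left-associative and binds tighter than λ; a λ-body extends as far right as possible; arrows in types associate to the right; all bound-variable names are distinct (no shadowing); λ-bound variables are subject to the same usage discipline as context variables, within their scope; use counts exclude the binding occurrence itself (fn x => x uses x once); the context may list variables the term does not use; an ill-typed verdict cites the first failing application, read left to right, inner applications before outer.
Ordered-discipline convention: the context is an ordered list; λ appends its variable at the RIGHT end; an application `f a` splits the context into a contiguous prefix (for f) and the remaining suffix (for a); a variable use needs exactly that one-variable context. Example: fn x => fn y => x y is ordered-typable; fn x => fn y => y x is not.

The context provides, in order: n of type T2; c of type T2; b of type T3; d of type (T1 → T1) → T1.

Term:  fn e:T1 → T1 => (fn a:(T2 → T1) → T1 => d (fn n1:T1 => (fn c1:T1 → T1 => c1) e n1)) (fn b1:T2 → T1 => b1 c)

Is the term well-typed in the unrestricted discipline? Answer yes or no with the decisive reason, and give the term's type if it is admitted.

yes — simply typable at (T1 → T1) → T1; W, C, E all held; term : (T1 → T1) → T1
usage: n ×0, c ×1, b ×0, d ×1, e (bound) ×1, a (bound) ×0, n1 (bound) ×1, c1 (bound) ×1, b1 (bound) ×1
use order (left to right): d, c1, e, n1, b1, c
typing: well-typed — term : (T1 → T1) → T1
summary: ordered ✗ · linear ✗ · affine ✓ · relevant ✗ · unrestricted ✓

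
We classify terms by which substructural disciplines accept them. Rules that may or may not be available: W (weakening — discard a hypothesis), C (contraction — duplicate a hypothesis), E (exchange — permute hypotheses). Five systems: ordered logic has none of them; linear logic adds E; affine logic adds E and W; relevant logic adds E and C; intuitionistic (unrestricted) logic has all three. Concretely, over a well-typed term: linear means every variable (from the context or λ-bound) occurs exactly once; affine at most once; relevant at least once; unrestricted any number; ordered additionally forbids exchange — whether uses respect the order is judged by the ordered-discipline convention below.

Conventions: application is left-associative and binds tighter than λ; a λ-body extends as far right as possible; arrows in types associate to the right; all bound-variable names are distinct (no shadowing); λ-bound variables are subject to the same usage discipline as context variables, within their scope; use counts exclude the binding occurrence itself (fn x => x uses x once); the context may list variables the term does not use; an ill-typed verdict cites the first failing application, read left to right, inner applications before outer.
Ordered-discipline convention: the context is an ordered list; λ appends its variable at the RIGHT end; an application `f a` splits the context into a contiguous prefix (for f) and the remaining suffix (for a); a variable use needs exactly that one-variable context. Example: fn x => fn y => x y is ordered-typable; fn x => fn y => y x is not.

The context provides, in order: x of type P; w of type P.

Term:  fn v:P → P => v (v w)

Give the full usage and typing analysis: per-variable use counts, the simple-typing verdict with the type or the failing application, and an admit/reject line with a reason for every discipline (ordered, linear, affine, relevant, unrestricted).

use counts: x: 0; w: 1; v (λ-bound): 2
left-to-right use order: v, v, w
typing: well-typed — term : (P → P) → P
ordered: ✗, uses contraction: v ×2; needs weakening: x unused
linear: ✗, uses contraction: v ×2; needs weakening: x unused
affine: ✗, uses contraction: v ×2
relevant: ✗, needs weakening: x unused
unrestricted: ✓, type-checks ((P → P) → P) and nothing is barred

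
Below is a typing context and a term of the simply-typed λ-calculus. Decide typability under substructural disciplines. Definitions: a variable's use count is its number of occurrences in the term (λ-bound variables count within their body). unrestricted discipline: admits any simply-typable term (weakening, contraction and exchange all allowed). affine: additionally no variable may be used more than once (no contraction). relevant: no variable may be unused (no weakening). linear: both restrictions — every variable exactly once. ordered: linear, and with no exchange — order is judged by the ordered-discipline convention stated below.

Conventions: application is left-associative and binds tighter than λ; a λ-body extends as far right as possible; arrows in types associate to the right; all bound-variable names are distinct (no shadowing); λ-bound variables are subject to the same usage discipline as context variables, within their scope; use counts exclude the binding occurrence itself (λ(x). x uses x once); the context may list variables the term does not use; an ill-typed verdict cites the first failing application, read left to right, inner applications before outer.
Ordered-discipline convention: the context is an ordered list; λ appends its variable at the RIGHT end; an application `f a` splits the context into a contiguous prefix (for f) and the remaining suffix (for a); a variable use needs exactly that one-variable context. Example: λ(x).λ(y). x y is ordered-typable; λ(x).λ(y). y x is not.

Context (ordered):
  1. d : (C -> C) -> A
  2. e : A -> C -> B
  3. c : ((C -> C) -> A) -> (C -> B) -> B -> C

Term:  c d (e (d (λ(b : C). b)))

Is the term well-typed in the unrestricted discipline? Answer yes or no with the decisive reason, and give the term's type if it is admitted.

yes — well-typed at B -> C; no restrictions here; term : B -> C
usage: d=2; e=1; c=1; b (λ-bound)=1
order of uses: c, d, e, d, b
typing: the term checks, with type B -> C
all disciplines: ordered ✗; linear ✗; affine ✗; relevant ✓; unrestricted ✓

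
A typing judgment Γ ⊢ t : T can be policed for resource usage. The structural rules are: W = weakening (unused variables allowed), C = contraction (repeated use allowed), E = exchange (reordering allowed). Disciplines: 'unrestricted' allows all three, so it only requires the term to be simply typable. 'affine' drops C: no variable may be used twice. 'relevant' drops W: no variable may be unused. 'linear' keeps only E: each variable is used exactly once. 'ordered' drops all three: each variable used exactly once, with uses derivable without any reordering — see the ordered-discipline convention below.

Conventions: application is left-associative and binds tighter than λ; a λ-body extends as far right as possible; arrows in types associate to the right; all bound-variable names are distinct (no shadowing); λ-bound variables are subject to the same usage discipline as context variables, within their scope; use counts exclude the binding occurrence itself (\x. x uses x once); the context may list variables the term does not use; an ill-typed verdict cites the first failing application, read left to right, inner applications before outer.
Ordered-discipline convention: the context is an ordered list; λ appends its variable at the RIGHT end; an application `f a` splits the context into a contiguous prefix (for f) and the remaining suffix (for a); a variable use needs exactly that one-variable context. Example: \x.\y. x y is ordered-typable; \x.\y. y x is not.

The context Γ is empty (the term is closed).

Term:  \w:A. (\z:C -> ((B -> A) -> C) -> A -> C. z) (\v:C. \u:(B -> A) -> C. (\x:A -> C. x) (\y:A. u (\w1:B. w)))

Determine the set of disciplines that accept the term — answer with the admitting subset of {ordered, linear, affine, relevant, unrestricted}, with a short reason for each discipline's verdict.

admitting disciplines: affine, unrestricted
variable uses: w [bound]: 1, z [bound]: 1, v [bound]: 0, u [bound]: 1, x [bound]: 1, y [bound]: 0, w1 [bound]: 0
order of uses: z, x, u, w
typing: the term checks, with type A -> C -> ((B -> A) -> C) -> A -> C
ordered: ✗, unused: v, y, w1 — weakening required
linear: ✗, unused: v, y, w1 — weakening required
affine: ✓, w, z, v, u, x, y, w1: no repeats, contraction unneeded
relevant: ✗, unused: v, y, w1 — weakening required
unrestricted: ✓, well-typed at A -> C -> ((B -> A) -> C) -> A -> C; no restrictions here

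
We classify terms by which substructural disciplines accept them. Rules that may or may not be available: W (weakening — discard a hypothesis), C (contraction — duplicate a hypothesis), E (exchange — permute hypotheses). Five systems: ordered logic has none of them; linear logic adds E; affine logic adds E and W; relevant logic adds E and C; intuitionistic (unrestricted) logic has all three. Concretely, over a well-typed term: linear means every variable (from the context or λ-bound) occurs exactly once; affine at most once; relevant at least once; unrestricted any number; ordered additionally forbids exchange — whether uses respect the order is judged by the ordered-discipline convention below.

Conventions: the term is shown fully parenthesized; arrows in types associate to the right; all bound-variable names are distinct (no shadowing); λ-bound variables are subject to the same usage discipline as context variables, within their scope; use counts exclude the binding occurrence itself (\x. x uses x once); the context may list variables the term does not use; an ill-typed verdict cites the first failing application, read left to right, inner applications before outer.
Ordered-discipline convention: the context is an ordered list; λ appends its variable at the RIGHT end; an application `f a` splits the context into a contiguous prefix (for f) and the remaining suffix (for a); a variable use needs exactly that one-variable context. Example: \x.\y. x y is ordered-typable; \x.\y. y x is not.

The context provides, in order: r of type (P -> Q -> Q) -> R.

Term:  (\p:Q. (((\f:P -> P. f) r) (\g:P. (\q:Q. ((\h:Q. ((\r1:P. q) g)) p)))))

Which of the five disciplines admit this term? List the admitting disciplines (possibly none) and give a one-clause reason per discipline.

admitted in: none
counts: r=1; p (bound)=1; f (bound)=1; g (bound)=1; q (bound)=1; h (bound)=0; r1 (bound)=0
use order (left to right): f, r, q, g, p
typing: ill-typed: an argument (P -> Q -> Q) -> R mismatches the expected P -> P
ordered: ✗, fails simple typing
linear: ✗, a type mismatch blocks all five
affine: ✗, the type mismatch rejects it
relevant: ✗, not simply typable
unrestricted: ✗, fails simple typing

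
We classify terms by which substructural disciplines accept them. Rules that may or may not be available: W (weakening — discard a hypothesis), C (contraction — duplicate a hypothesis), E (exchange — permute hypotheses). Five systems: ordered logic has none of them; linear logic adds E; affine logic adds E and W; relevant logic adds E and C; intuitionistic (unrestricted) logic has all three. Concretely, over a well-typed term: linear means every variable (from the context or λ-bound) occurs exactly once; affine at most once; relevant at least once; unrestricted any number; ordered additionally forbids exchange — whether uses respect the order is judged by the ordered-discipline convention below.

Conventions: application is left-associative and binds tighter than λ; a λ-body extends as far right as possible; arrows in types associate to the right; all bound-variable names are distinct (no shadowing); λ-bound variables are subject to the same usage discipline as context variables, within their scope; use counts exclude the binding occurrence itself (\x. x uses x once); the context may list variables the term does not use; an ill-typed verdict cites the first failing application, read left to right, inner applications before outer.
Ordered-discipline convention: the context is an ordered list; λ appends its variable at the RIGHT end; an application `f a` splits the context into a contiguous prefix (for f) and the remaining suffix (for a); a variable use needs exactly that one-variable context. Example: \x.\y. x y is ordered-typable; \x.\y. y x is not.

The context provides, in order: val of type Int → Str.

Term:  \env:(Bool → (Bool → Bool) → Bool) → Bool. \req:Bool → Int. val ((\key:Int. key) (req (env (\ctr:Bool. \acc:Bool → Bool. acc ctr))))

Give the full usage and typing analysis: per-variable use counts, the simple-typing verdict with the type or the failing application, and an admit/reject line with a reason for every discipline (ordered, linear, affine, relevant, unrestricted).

variable uses: val: 1×, env (λ-bound): 1×, req (λ-bound): 1×, key (λ-bound): 1×, ctr (λ-bound): 1×, acc (λ-bound): 1×
use order (left to right): val, key, req, env, acc, ctr
typing: well-typed at ((Bool → (Bool → Bool) → Bool) → Bool) → (Bool → Int) → Str
ordered: ✗ — no ordered split (uses run val, key, req, env, acc, ctr)
linear: ✓ — each of val, env, req, key, ctr, acc used exactly once
affine: ✓ — none of val, env, req, key, ctr, acc used more than once
relevant: ✓ — at least one use each (val, env, req, key, ctr, acc)
unrestricted: ✓ — well-typed at ((Bool → (Bool → Bool) → Bool) → Bool) → (Bool → Int) → Str; no restrictions here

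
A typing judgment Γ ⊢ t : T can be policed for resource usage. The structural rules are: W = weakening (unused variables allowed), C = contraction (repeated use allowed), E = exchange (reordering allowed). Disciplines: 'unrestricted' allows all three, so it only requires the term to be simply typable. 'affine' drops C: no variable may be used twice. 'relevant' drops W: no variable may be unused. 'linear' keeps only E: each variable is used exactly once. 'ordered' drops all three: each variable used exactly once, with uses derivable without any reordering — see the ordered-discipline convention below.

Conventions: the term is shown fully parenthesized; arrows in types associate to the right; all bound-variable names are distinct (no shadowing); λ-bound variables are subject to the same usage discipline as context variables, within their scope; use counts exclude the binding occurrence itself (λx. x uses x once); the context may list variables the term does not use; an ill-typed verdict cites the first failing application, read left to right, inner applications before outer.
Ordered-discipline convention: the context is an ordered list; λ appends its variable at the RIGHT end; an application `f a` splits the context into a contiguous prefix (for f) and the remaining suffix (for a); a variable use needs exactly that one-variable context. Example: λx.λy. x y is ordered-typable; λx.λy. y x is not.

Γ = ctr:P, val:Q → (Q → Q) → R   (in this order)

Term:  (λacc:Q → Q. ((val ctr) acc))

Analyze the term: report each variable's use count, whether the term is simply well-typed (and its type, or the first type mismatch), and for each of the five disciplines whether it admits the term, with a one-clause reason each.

variable uses: ctr ×1; val ×1; acc (bound) ×1
left-to-right use order: val, ctr, acc
typing: ill-typed: an argument P mismatches the expected Q
ordered: ✗ — fails simple typing
linear: ✗ — a type mismatch blocks all five
affine: ✗ — the type mismatch rejects it
relevant: ✗ — not simply typable
unrestricted: ✗ — fails simple typing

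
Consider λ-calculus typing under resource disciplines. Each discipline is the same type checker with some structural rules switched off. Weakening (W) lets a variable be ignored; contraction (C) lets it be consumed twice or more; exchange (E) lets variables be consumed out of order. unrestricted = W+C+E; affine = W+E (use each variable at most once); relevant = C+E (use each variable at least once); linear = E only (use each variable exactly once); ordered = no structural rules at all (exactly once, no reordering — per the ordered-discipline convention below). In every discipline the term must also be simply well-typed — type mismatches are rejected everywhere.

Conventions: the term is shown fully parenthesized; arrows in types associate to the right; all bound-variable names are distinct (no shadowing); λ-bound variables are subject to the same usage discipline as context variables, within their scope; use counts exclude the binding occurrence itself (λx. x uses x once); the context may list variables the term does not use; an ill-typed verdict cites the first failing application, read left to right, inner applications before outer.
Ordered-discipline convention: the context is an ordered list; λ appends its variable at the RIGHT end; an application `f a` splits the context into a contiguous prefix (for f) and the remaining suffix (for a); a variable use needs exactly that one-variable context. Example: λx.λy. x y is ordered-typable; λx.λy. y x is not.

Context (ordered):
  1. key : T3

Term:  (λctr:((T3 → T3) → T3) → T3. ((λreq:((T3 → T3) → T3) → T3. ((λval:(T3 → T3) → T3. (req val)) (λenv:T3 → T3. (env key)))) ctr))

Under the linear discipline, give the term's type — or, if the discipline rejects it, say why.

term : (((T3 → T3) → T3) → T3) → T3
variable uses: key: 1×; ctr (bound): 1×; req (bound): 1×; val (bound): 1×; env (bound): 1×
left-to-right use order: req, val, env, key, ctr
typing: well-typed at (((T3 → T3) → T3) → T3) → T3
summary: ordered ✗ | linear ✓ | affine ✓ | relevant ✓ | unrestricted ✓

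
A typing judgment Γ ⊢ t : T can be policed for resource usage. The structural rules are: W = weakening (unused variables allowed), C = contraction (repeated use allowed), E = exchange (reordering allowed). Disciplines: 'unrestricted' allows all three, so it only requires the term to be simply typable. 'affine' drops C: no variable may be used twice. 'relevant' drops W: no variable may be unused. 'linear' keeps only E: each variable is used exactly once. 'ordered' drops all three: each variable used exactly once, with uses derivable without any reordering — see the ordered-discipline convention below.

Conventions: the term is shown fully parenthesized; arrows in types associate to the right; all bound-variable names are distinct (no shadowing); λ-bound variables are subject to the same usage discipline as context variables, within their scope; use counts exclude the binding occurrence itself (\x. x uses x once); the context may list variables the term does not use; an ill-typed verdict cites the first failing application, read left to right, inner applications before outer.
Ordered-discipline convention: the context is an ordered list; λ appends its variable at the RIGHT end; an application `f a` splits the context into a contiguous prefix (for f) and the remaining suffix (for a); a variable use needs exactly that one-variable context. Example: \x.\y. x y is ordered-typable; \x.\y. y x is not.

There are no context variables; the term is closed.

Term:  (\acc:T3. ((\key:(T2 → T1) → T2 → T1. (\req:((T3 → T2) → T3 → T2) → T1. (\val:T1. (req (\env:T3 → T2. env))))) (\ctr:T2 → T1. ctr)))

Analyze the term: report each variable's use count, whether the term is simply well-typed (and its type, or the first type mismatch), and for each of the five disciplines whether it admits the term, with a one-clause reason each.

counts: acc (bound) ×0, key (bound) ×0, req (bound) ×1, val (bound) ×0, env (bound) ×1, ctr (bound) ×1
left-to-right use order: req, env, ctr
typing: well-typed — term : T3 → (((T3 → T2) → T3 → T2) → T1) → T1 → T1
ordered: ✗ — needs weakening: acc, key, val unused
linear: ✗ — needs weakening: acc, key, val unused
affine: ✓ — at most one use each (acc, key, req, val, env, ctr)
relevant: ✗ — needs weakening: acc, key, val unused
unrestricted: ✓ — well-typed at T3 → (((T3 → T2) → T3 → T2) → T1) → T1 → T1; no restrictions here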